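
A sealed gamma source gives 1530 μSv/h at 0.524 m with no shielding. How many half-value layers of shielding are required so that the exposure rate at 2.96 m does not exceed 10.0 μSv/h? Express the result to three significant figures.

At 2.96 m, distance alone gives (0.524/2.96)² = 0.03134, so 1530 × 0.03134 = 47.95 μSv/h.
Further attenuation needed: 47.95/10.0 = 4.795.
n = log₂(4.795) = 2.262 half-value layers.

2.26 half-value layers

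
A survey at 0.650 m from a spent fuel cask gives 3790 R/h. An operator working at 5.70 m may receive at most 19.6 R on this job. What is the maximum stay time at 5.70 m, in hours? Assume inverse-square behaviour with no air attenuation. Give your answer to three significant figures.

0.398 h

Intensity scales as (d₁/d₂)², so rate at 5.70 m:
(0.650/5.70)² = 0.01300, so 3790 × 0.01300 = 49.27 R/h.
Stay time = 19.6 R ÷ 49.27 R/h = 0.3978 h.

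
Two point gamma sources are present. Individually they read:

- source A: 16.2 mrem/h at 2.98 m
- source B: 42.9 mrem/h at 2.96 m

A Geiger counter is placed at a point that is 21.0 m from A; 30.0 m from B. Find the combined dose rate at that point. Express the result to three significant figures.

0.744 mrem/h

Each source contributes Iᵢ·(dᵢ/rᵢ)²; contributions add.
A: 16.2 × (2.98/21.0)² = 0.3262 mrem/h
B: 42.9 × (2.96/30.0)² = 0.4176 mrem/h
Total = 0.3262 + 0.4176 = 0.7438 mrem/h.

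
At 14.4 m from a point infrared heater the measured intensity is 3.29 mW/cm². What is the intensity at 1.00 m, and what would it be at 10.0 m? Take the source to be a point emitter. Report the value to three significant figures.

682 mW/cm²; 6.82 mW/cm²

Since intensity falls as 1/r²,
At 1.00 m: 3.29 × (14.4/1.00)² = 3.29 × 207.4 = 682.3 mW/cm²
At 10.0 m: (1.00/10.0)² = 0.01000, so 682.3 × 0.01000 = 6.823 mW/cm².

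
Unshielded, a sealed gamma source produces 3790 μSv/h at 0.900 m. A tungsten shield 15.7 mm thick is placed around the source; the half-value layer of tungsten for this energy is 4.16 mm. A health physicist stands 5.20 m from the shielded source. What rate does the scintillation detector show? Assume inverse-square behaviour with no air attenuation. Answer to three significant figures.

Distance alone: 3790 × (0.900/5.20)² = 3790 × 0.02996 = 113.5 μSv/h.
Shield: 15.7/4.16 = 3.774 half-value layers → attenuation 2^(−3.774) = 0.07310.
Combined: 113.5 × 0.07310 = 8.297 μSv/h.

8.30 μSv/h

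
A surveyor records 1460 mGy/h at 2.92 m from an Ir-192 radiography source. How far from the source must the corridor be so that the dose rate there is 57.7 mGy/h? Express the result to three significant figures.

Intensity scales as (d₁/d₂)², so d₂ = d₁·√(I₁/I₂).
I₁/I₂ = 1460/57.7 = 25.30, so d₂ = 2.92 × √25.30 = 14.69 m.

14.7 m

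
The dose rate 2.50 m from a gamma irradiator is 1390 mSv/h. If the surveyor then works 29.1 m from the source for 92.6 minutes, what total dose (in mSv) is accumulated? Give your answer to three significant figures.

15.8 mSv

Since intensity falls as 1/r², rate at 29.1 m:
(2.50/29.1)² = 0.007381, so 1390 × 0.007381 = 10.26 mSv/h.
Dose = rate × time = 10.26 mSv/h × 1.543 h = 15.83 mSv.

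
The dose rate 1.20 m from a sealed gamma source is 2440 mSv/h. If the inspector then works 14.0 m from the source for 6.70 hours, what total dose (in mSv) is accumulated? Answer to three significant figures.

Applying the 1/r² law, rate at 14.0 m:
2440 × (1.20/14.0)² = 2440 × 0.007347 = 17.93 mSv/h.
Dose = rate × time = 17.93 mSv/h × 6.700 h = 120.1 mSv.

120 mSv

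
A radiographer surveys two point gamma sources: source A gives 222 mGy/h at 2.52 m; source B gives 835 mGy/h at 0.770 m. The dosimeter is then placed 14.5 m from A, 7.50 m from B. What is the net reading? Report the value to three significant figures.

Each source contributes Iᵢ·(dᵢ/rᵢ)²; contributions add.
A: 222 × (2.52/14.5)² = 6.705 mGy/h
B: 835 × (0.770/7.50)² = 8.801 mGy/h
Total = 6.705 + 8.801 = 15.51 mGy/h.

15.5 mGy/h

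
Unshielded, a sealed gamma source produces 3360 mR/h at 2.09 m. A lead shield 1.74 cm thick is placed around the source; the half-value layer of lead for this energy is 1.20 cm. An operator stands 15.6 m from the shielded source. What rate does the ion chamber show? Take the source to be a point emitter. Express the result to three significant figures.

22.1 mR/h

Distance alone: 3360 × (2.09/15.6)² = 3360 × 0.01795 = 60.31 mR/h.
Shield: 1.74/1.20 = 1.450 half-value layers → attenuation 2^(−1.450) = 0.3660.
Combined: 60.31 × 0.3660 = 22.07 mR/h.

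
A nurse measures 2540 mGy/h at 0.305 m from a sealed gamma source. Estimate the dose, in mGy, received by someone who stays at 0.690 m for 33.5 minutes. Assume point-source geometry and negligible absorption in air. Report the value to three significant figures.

277 mGy

Intensity scales as (d₁/d₂)², so rate at 0.690 m:
(0.305/0.690)² = 0.1954, so 2540 × 0.1954 = 496.3 mGy/h.
Dose = rate × time = 496.3 mGy/h × 0.5583 h = 277.1 mGy.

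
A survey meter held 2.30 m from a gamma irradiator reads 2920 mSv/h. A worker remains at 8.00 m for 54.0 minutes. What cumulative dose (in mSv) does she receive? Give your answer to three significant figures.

By the inverse-square law, rate at 8.00 m:
(2.30/8.00)² = 0.08266, so 2920 × 0.08266 = 241.4 mSv/h.
Dose = rate × time = 241.4 mSv/h × 0.9000 h = 217.3 mSv.

217 mSv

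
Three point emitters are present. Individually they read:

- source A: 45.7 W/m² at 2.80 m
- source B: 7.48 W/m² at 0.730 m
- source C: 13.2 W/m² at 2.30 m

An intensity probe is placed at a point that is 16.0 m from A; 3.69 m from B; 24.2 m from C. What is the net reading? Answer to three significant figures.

1.81 W/m²

Each source contributes Iᵢ·(dᵢ/rᵢ)²; contributions add.
A: 45.7 × (2.80/16.0)² = 1.400 W/m²
B: 7.48 × (0.730/3.69)² = 0.2927 W/m²
C: 13.2 × (2.30/24.2)² = 0.1192 W/m²
Total = 1.400 + 0.2927 + 0.1192 = 1.812 W/m².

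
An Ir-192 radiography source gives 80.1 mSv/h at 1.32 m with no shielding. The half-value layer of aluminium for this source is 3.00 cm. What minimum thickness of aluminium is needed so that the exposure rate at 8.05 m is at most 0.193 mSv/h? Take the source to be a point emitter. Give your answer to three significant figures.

10.4 cm

At 8.05 m, distance alone gives (1.32/8.05)² = 0.02689, so 80.1 × 0.02689 = 2.154 mSv/h.
Further attenuation needed: 2.154/0.193 = 11.16.
n = log₂(11.16) = 3.480 half-value layers.
Thickness = 3.480 × 3.00 cm = 10.44 cm.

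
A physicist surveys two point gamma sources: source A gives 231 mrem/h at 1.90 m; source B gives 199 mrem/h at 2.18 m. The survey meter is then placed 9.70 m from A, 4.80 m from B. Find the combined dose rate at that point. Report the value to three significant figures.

49.9 mrem/h

By superposition, sum each source's inverse-square contribution:
A: 231 × (1.90/9.70)² = 8.863 mrem/h
B: 199 × (2.18/4.80)² = 41.05 mrem/h
Total = 8.863 + 41.05 = 49.91 mrem/h.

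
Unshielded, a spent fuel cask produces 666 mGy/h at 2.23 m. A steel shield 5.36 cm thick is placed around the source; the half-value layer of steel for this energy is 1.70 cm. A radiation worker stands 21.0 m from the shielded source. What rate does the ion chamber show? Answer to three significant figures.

0.844 mGy/h

Distance alone: (2.23/21.0)² = 0.01128, so 666 × 0.01128 = 7.512 mGy/h.
Shield: 5.36/1.70 = 3.153 half-value layers → attenuation 2^(−3.153) = 0.1124.
Combined: 7.512 × 0.1124 = 0.8443 mGy/h.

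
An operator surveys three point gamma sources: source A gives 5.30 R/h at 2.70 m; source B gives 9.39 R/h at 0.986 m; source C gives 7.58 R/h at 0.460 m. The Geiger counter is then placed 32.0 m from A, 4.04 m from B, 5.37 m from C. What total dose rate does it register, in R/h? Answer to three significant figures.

Each source contributes Iᵢ·(dᵢ/rᵢ)²; contributions add.
A: 5.30 × (2.70/32.0)² = 0.03773 R/h
B: 9.39 × (0.986/4.04)² = 0.5593 R/h
C: 7.58 × (0.460/5.37)² = 0.05562 R/h
Total = 0.03773 + 0.5593 + 0.05562 = 0.6527 R/h.

0.653 R/h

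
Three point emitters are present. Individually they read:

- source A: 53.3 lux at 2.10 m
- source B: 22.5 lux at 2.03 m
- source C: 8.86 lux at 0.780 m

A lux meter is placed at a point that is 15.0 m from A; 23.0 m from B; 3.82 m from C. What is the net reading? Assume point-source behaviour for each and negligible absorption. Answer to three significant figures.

1.59 lux

Each source contributes Iᵢ·(dᵢ/rᵢ)²; contributions add.
A: 53.3 × (2.10/15.0)² = 1.045 lux
B: 22.5 × (2.03/23.0)² = 0.1753 lux
C: 8.86 × (0.780/3.82)² = 0.3694 lux
Total = 1.045 + 0.1753 + 0.3694 = 1.590 lux.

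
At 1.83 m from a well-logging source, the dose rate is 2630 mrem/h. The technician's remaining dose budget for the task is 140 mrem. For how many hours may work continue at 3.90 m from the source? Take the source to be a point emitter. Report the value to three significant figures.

Applying the 1/r² law, rate at 3.90 m:
2630 × (1.83/3.90)² = 2630 × 0.2202 = 579.1 mrem/h.
Stay time = 140 mrem ÷ 579.1 mrem/h = 0.2418 h.

0.242 h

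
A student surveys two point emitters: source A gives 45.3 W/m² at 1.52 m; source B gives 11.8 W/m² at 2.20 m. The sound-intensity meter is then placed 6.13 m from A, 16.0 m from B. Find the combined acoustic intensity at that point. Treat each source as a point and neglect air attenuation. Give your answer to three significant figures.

3.01 W/m²

Each source contributes Iᵢ·(dᵢ/rᵢ)²; contributions add.
A: 45.3 × (1.52/6.13)² = 2.785 W/m²
B: 11.8 × (2.20/16.0)² = 0.2231 W/m²
Total = 2.785 + 0.2231 = 3.008 W/m².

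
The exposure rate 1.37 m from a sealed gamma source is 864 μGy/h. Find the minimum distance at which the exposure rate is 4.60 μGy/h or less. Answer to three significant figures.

Using I₁d₁² = I₂d₂², d₂ = d₁·√(I₁/I₂).
I₁/I₂ = 864/4.60 = 187.8, so d₂ = 1.37 × √187.8 = 18.77 m.

18.8 m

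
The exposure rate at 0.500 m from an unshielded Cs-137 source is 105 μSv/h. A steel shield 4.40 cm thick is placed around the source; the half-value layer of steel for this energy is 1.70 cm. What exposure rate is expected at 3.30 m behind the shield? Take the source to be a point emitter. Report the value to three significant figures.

0.401 μSv/h

Distance alone: (0.500/3.30)² = 0.02296, so 105 × 0.02296 = 2.411 μSv/h.
Shield: 4.40/1.70 = 2.588 half-value layers → attenuation 2^(−2.588) = 0.1663.
Combined: 2.411 × 0.1663 = 0.4009 μSv/h.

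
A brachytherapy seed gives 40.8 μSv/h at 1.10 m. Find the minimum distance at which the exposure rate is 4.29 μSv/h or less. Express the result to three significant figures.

Applying the 1/r² law, d₂ = d₁·√(I₁/I₂).
I₁/I₂ = 40.8/4.29 = 9.510, so d₂ = 1.10 × √9.510 = 3.392 m.

3.39 m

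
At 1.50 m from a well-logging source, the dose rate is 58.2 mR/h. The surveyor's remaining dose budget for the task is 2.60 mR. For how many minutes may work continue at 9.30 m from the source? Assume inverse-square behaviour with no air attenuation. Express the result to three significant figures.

By the inverse-square law, rate at 9.30 m:
58.2 × (1.50/9.30)² = 58.2 × 0.02601 = 1.514 mR/h.
Stay time = 2.60 mR ÷ 1.514 mR/h = 1.717 h = 103.0 min.

103 min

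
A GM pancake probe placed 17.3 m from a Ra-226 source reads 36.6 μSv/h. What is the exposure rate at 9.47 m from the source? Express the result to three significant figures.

Intensity scales as (d₁/d₂)², so scaling from 17.3 m to 9.47 m:
(17.3/9.47)² = 3.337, so 36.6 × 3.337 = 122.1 μSv/h.

122 μSv/h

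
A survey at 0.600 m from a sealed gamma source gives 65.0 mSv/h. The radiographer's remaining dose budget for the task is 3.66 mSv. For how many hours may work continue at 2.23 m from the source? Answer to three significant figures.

By the inverse-square law, rate at 2.23 m:
65.0 × (0.600/2.23)² = 65.0 × 0.07239 = 4.705 mSv/h.
Stay time = 3.66 mSv ÷ 4.705 mSv/h = 0.7779 h.

0.778 h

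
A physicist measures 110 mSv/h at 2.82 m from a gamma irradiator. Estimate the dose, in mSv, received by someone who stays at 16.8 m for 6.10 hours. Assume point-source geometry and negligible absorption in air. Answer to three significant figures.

18.9 mSv

Since intensity falls as 1/r², rate at 16.8 m:
110 × (2.82/16.8)² = 110 × 0.02818 = 3.100 mSv/h.
Dose = rate × time = 3.100 mSv/h × 6.100 h = 18.91 mSv.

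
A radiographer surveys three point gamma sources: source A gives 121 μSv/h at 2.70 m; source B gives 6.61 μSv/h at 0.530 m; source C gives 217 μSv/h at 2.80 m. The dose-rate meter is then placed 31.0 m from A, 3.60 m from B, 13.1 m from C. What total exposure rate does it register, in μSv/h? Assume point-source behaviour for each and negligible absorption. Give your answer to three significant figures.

Each source contributes Iᵢ·(dᵢ/rᵢ)²; contributions add.
A: 121 × (2.70/31.0)² = 0.9179 μSv/h
B: 6.61 × (0.530/3.60)² = 0.1433 μSv/h
C: 217 × (2.80/13.1)² = 9.914 μSv/h
Total = 0.9179 + 0.1433 + 9.914 = 10.98 μSv/h.

11.0 μSv/h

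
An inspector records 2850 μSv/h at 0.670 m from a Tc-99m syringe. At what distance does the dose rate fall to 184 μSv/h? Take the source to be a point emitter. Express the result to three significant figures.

Intensity scales as (d₁/d₂)², so d₂ = d₁·√(I₁/I₂).
I₁/I₂ = 2850/184 = 15.49, so d₂ = 0.670 × √15.49 = 2.637 m.

2.64 m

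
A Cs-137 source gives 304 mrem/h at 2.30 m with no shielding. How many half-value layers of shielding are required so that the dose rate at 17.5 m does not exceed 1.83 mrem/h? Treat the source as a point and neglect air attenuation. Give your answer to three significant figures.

1.52 half-value layers

At 17.5 m, distance alone gives (2.30/17.5)² = 0.01727, so 304 × 0.01727 = 5.250 mrem/h.
Further attenuation needed: 5.250/1.83 = 2.869.
n = log₂(2.869) = 1.521 half-value layers.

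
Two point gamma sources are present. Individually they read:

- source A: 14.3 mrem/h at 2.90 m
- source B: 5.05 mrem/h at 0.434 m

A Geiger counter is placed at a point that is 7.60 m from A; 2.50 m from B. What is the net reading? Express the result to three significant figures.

2.23 mrem/h

By superposition, sum each source's inverse-square contribution:
A: 14.3 × (2.90/7.60)² = 2.082 mrem/h
B: 5.05 × (0.434/2.50)² = 0.1522 mrem/h
Total = 2.082 + 0.1522 = 2.234 mrem/h.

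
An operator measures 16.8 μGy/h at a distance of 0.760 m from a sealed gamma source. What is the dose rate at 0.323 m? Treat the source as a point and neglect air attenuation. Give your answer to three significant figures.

Since intensity falls as 1/r², the rate at 0.323 m is
16.8 × (0.760/0.323)² = 16.8 × 5.536 = 93.00 μGy/h.

93.0 μGy/h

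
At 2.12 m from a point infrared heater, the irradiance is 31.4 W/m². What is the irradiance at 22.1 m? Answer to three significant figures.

Applying the 1/r² law, the rate at 22.1 m is
31.4 × (2.12/22.1)² = 31.4 × 0.009202 = 0.2889 W/m².

0.289 W/m²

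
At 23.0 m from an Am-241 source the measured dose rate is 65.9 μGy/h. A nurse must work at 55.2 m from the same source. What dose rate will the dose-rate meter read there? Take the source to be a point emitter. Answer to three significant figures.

Intensity scales as (d₁/d₂)², so scaling from 23.0 m to 55.2 m:
(23.0/55.2)² = 0.1736, so 65.9 × 0.1736 = 11.44 μGy/h.

11.4 μGy/h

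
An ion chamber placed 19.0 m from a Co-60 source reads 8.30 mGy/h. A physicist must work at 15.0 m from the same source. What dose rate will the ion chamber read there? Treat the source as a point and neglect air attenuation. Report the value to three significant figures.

13.3 mGy/h

Using I₁d₁² = I₂d₂², scaling from 19.0 m to 15.0 m:
8.30 × (19.0/15.0)² = 8.30 × 1.604 = 13.31 mGy/h.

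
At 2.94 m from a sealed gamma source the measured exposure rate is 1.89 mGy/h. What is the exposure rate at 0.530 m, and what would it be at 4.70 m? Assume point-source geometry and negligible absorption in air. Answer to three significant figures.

58.2 mGy/h; 0.740 mGy/h

Intensity scales as (d₁/d₂)², so
At 0.530 m: (2.94/0.530)² = 30.77, so 1.89 × 30.77 = 58.16 mGy/h
At 4.70 m: (0.530/4.70)² = 0.01272, so 58.16 × 0.01272 = 0.7398 mGy/h.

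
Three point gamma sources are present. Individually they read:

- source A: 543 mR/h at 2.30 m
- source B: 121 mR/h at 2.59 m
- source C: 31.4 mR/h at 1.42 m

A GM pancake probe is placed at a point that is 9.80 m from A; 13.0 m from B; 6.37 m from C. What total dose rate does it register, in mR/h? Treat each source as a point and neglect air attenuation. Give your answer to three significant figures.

36.3 mR/h

Each source contributes Iᵢ·(dᵢ/rᵢ)²; contributions add.
A: 543 × (2.30/9.80)² = 29.91 mR/h
B: 121 × (2.59/13.0)² = 4.803 mR/h
C: 31.4 × (1.42/6.37)² = 1.560 mR/h
Total = 29.91 + 4.803 + 1.560 = 36.27 mR/h.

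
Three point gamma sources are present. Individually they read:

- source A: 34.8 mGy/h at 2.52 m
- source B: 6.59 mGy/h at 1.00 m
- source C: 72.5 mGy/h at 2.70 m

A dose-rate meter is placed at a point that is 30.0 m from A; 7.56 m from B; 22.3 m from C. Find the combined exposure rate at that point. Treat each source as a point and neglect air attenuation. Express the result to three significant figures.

1.42 mGy/h

Each source contributes Iᵢ·(dᵢ/rᵢ)²; contributions add.
A: 34.8 × (2.52/30.0)² = 0.2455 mGy/h
B: 6.59 × (1.00/7.56)² = 0.1153 mGy/h
C: 72.5 × (2.70/22.3)² = 1.063 mGy/h
Total = 0.2455 + 0.1153 + 1.063 = 1.424 mGy/h.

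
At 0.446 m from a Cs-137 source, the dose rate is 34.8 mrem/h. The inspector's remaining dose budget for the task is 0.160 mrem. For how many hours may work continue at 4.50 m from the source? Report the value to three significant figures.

0.468 h

Since intensity falls as 1/r², rate at 4.50 m:
(0.446/4.50)² = 0.009823, so 34.8 × 0.009823 = 0.3418 mrem/h.
Stay time = 0.160 mrem ÷ 0.3418 mrem/h = 0.4681 h.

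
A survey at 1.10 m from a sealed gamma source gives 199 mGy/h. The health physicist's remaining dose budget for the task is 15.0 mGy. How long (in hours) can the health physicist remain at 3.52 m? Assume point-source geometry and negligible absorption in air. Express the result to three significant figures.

Using I₁d₁² = I₂d₂², rate at 3.52 m:
(1.10/3.52)² = 0.09766, so 199 × 0.09766 = 19.43 mGy/h.
Stay time = 15.0 mGy ÷ 19.43 mGy/h = 0.7720 h.

0.772 h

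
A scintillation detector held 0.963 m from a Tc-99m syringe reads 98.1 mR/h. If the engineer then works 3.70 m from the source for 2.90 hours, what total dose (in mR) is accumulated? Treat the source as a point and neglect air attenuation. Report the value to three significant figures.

19.3 mR

Intensity scales as (d₁/d₂)², so rate at 3.70 m:
98.1 × (0.963/3.70)² = 98.1 × 0.06774 = 6.645 mR/h.
Dose = rate × time = 6.645 mR/h × 2.900 h = 19.27 mR.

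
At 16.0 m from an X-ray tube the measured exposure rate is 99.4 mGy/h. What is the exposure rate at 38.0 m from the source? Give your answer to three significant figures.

Since intensity falls as 1/r², scaling from 16.0 m to 38.0 m:
99.4 × (16.0/38.0)² = 99.4 × 0.1773 = 17.62 mGy/h.

17.6 mGy/h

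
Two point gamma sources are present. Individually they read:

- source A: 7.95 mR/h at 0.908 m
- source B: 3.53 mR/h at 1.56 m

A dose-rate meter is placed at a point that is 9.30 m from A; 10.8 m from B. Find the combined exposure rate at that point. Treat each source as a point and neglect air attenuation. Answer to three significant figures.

0.149 mR/h

By superposition, sum each source's inverse-square contribution:
A: 7.95 × (0.908/9.30)² = 0.07578 mR/h
B: 3.53 × (1.56/10.8)² = 0.07365 mR/h
Total = 0.07578 + 0.07365 = 0.1494 mR/h.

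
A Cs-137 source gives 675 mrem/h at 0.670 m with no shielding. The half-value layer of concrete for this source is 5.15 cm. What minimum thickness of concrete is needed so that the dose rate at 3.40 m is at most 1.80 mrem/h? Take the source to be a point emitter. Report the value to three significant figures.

19.9 cm

At 3.40 m, distance alone gives (0.670/3.40)² = 0.03883, so 675 × 0.03883 = 26.21 mrem/h.
Further attenuation needed: 26.21/1.80 = 14.56.
n = log₂(14.56) = 3.864 half-value layers.
Thickness = 3.864 × 5.15 cm = 19.90 cm.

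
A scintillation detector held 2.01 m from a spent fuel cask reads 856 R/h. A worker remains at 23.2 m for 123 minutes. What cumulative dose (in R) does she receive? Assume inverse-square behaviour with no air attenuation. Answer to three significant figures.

By the inverse-square law, rate at 23.2 m:
856 × (2.01/23.2)² = 856 × 0.007506 = 6.425 R/h.
Dose = rate × time = 6.425 R/h × 2.050 h = 13.17 R.

13.2 R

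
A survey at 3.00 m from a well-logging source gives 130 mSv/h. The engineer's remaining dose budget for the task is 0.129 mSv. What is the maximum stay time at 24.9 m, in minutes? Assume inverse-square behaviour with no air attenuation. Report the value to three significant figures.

Applying the 1/r² law, rate at 24.9 m:
(3.00/24.9)² = 0.01452, so 130 × 0.01452 = 1.888 mSv/h.
Stay time = 0.129 mSv ÷ 1.888 mSv/h = 0.06833 h = 4.100 min.

4.10 min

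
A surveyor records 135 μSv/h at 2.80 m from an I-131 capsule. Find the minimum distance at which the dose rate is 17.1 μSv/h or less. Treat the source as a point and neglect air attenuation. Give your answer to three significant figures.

Intensity scales as (d₁/d₂)², so d₂ = d₁·√(I₁/I₂).
I₁/I₂ = 135/17.1 = 7.895, so d₂ = 2.80 × √7.895 = 7.867 m.

7.87 m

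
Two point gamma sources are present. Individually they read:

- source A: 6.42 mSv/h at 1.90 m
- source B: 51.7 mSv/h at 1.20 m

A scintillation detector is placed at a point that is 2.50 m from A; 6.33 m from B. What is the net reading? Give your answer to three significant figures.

5.57 mSv/h

By superposition, sum each source's inverse-square contribution:
A: 6.42 × (1.90/2.50)² = 3.708 mSv/h
B: 51.7 × (1.20/6.33)² = 1.858 mSv/h
Total = 3.708 + 1.858 = 5.566 mSv/h.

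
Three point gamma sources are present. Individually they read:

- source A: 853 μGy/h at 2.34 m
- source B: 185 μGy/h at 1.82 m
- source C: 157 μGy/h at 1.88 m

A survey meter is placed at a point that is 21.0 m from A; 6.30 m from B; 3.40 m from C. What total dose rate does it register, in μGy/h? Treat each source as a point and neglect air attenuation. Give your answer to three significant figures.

Each source contributes Iᵢ·(dᵢ/rᵢ)²; contributions add.
A: 853 × (2.34/21.0)² = 10.59 μGy/h
B: 185 × (1.82/6.30)² = 15.44 μGy/h
C: 157 × (1.88/3.40)² = 48.00 μGy/h
Total = 10.59 + 15.44 + 48.00 = 74.03 μGy/h.

74.0 μGy/h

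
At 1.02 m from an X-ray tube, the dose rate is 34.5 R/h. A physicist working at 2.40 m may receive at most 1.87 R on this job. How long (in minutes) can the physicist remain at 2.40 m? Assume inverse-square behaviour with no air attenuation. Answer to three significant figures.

By the inverse-square law, rate at 2.40 m:
(1.02/2.40)² = 0.1806, so 34.5 × 0.1806 = 6.231 R/h.
Stay time = 1.87 R ÷ 6.231 R/h = 0.3001 h = 18.01 min.

18.0 min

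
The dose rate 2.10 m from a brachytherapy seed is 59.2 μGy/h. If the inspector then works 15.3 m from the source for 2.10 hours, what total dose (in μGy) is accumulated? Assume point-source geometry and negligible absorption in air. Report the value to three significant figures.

Using I₁d₁² = I₂d₂², rate at 15.3 m:
59.2 × (2.10/15.3)² = 59.2 × 0.01884 = 1.115 μGy/h.
Dose = rate × time = 1.115 μGy/h × 2.100 h = 2.341 μGy.

2.34 μGy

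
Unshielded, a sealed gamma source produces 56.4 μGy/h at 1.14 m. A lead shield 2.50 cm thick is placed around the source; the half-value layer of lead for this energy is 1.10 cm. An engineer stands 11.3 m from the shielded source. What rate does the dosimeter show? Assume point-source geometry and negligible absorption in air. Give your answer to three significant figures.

0.119 μGy/h

Distance alone: (1.14/11.3)² = 0.01018, so 56.4 × 0.01018 = 0.5742 μGy/h.
Shield: 2.50/1.10 = 2.273 half-value layers → attenuation 2^(−2.273) = 0.2069.
Combined: 0.5742 × 0.2069 = 0.1188 μGy/h.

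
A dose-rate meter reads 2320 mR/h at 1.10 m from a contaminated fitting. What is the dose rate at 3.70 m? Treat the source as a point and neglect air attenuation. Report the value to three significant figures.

Since intensity falls as 1/r², the rate at 3.70 m is
2320 × (1.10/3.70)² = 2320 × 0.08839 = 205.1 mR/h.

205 mR/h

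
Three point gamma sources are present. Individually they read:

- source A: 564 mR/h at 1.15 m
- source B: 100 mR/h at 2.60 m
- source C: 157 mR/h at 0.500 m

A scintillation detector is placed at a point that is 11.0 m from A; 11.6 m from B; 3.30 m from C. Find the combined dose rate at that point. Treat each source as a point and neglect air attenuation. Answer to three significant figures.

14.8 mR/h

Each source contributes Iᵢ·(dᵢ/rᵢ)²; contributions add.
A: 564 × (1.15/11.0)² = 6.164 mR/h
B: 100 × (2.60/11.6)² = 5.024 mR/h
C: 157 × (0.500/3.30)² = 3.604 mR/h
Total = 6.164 + 5.024 + 3.604 = 14.79 mR/h.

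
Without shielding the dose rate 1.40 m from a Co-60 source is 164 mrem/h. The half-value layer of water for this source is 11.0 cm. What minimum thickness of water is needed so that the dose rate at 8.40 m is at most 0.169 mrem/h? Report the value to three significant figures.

At 8.40 m, distance alone gives 164 × (1.40/8.40)² = 164 × 0.02778 = 4.556 mrem/h.
Further attenuation needed: 4.556/0.169 = 26.96.
n = log₂(26.96) = 4.753 half-value layers.
Thickness = 4.753 × 11.0 cm = 52.28 cm.

52.3 cm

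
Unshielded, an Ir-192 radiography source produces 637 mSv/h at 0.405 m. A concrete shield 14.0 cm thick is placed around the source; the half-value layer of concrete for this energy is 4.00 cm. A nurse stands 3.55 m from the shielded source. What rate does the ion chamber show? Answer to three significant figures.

0.733 mSv/h

Distance alone: 637 × (0.405/3.55)² = 637 × 0.01302 = 8.294 mSv/h.
Shield: 14.0/4.00 = 3.500 half-value layers → attenuation 2^(−3.500) = 0.08839.
Combined: 8.294 × 0.08839 = 0.7331 mSv/h.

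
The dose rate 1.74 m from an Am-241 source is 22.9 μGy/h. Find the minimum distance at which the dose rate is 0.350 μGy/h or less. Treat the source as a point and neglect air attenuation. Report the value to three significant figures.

By the inverse-square law, d₂ = d₁·√(I₁/I₂).
I₁/I₂ = 22.9/0.350 = 65.43, so d₂ = 1.74 × √65.43 = 14.07 m.

14.1 m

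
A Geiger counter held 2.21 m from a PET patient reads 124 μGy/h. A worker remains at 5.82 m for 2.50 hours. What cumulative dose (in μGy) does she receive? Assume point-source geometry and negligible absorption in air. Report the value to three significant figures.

44.7 μGy

Since intensity falls as 1/r², rate at 5.82 m:
124 × (2.21/5.82)² = 124 × 0.1442 = 17.88 μGy/h.
Dose = rate × time = 17.88 μGy/h × 2.500 h = 44.70 μGy.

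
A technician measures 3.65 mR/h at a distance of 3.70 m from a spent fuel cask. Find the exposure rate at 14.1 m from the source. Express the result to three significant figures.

0.251 mR/h

Intensity scales as (d₁/d₂)², so the rate at 14.1 m is
3.65 × (3.70/14.1)² = 3.65 × 0.06886 = 0.2513 mR/h.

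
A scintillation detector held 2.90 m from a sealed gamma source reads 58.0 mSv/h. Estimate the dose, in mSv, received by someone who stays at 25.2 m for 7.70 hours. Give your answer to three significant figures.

Applying the 1/r² law, rate at 25.2 m:
58.0 × (2.90/25.2)² = 58.0 × 0.01324 = 0.7679 mSv/h.
Dose = rate × time = 0.7679 mSv/h × 7.700 h = 5.913 mSv.

5.91 mSv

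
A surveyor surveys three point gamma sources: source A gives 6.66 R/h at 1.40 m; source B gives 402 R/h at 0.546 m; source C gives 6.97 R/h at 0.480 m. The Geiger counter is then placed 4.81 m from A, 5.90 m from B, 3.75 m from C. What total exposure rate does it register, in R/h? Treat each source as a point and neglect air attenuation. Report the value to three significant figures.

4.12 R/h

Each source contributes Iᵢ·(dᵢ/rᵢ)²; contributions add.
A: 6.66 × (1.40/4.81)² = 0.5642 R/h
B: 402 × (0.546/5.90)² = 3.443 R/h
C: 6.97 × (0.480/3.75)² = 0.1142 R/h
Total = 0.5642 + 3.443 + 0.1142 = 4.121 R/h.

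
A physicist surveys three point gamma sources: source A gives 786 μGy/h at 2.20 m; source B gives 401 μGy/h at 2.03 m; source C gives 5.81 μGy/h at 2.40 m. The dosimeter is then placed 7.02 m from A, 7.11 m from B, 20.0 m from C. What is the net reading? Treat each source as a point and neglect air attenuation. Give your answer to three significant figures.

Each source contributes Iᵢ·(dᵢ/rᵢ)²; contributions add.
A: 786 × (2.20/7.02)² = 77.20 μGy/h
B: 401 × (2.03/7.11)² = 32.69 μGy/h
C: 5.81 × (2.40/20.0)² = 0.08366 μGy/h
Total = 77.20 + 32.69 + 0.08366 = 110.0 μGy/h.

110 μGy/h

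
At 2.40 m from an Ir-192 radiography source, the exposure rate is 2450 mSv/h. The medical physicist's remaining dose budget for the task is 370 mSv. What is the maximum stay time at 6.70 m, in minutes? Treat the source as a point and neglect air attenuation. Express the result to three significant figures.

Using I₁d₁² = I₂d₂², rate at 6.70 m:
2450 × (2.40/6.70)² = 2450 × 0.1283 = 314.3 mSv/h.
Stay time = 370 mSv ÷ 314.3 mSv/h = 1.177 h = 70.62 min.

70.6 min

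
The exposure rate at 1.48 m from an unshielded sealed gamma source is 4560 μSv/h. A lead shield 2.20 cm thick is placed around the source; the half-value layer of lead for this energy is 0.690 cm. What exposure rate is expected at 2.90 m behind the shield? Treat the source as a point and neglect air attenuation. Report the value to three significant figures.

Distance alone: (1.48/2.90)² = 0.2605, so 4560 × 0.2605 = 1188 μSv/h.
Shield: 2.20/0.690 = 3.188 half-value layers → attenuation 2^(−3.188) = 0.1097.
Combined: 1188 × 0.1097 = 130.3 μSv/h.

130 μSv/h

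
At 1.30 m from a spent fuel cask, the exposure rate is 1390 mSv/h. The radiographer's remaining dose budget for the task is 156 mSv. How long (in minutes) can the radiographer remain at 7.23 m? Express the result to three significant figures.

Since intensity falls as 1/r², rate at 7.23 m:
1390 × (1.30/7.23)² = 1390 × 0.03233 = 44.94 mSv/h.
Stay time = 156 mSv ÷ 44.94 mSv/h = 3.471 h = 208.3 min.

208 min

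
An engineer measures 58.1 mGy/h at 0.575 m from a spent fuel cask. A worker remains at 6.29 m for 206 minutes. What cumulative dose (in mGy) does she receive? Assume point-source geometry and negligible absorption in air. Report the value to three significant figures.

Since intensity falls as 1/r², rate at 6.29 m:
(0.575/6.29)² = 0.008357, so 58.1 × 0.008357 = 0.4855 mGy/h.
Dose = rate × time = 0.4855 mGy/h × 3.433 h = 1.667 mGy.

1.67 mGy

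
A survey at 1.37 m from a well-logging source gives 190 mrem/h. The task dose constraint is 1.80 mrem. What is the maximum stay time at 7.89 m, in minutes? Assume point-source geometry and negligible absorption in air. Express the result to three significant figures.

Intensity scales as (d₁/d₂)², so rate at 7.89 m:
190 × (1.37/7.89)² = 190 × 0.03015 = 5.729 mrem/h.
Stay time = 1.80 mrem ÷ 5.729 mrem/h = 0.3142 h = 18.85 min.

18.9 min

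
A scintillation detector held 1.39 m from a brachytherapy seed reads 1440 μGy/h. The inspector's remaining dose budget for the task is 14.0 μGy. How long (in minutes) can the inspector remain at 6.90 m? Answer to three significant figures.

14.4 min

Intensity scales as (d₁/d₂)², so rate at 6.90 m:
1440 × (1.39/6.90)² = 1440 × 0.04058 = 58.44 μGy/h.
Stay time = 14.0 μGy ÷ 58.44 μGy/h = 0.2396 h = 14.38 min.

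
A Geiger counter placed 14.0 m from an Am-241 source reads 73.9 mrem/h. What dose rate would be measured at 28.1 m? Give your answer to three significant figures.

Applying the 1/r² law, scaling from 14.0 m to 28.1 m:
(14.0/28.1)² = 0.2482, so 73.9 × 0.2482 = 18.34 mrem/h.

18.3 mrem/h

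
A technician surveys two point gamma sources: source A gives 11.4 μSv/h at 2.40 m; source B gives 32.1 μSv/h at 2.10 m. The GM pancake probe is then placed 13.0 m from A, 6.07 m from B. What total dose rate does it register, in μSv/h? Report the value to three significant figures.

4.23 μSv/h

By superposition, sum each source's inverse-square contribution:
A: 11.4 × (2.40/13.0)² = 0.3885 μSv/h
B: 32.1 × (2.10/6.07)² = 3.842 μSv/h
Total = 0.3885 + 3.842 = 4.231 μSv/h.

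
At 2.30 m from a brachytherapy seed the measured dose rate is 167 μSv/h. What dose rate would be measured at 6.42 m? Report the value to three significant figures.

Using I₁d₁² = I₂d₂², scaling from 2.30 m to 6.42 m:
167 × (2.30/6.42)² = 167 × 0.1283 = 21.43 μSv/h.

21.4 μSv/h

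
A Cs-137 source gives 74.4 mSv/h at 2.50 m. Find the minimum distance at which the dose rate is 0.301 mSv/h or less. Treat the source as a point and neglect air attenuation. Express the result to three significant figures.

39.3 m

Using I₁d₁² = I₂d₂², d₂ = d₁·√(I₁/I₂).
I₁/I₂ = 74.4/0.301 = 247.2, so d₂ = 2.50 × √247.2 = 39.31 m.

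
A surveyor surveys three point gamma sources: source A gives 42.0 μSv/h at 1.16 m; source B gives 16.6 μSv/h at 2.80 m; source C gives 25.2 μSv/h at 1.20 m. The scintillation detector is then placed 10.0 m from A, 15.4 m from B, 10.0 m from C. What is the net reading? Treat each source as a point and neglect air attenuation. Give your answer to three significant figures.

Each source contributes Iᵢ·(dᵢ/rᵢ)²; contributions add.
A: 42.0 × (1.16/10.0)² = 0.5652 μSv/h
B: 16.6 × (2.80/15.4)² = 0.5488 μSv/h
C: 25.2 × (1.20/10.0)² = 0.3629 μSv/h
Total = 0.5652 + 0.5488 + 0.3629 = 1.477 μSv/h.

1.48 μSv/h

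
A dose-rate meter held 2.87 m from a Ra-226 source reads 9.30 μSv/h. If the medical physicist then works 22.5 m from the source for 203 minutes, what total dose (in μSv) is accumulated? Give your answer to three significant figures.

0.512 μSv

Using I₁d₁² = I₂d₂², rate at 22.5 m:
(2.87/22.5)² = 0.01627, so 9.30 × 0.01627 = 0.1513 μSv/h.
Dose = rate × time = 0.1513 μSv/h × 3.383 h = 0.5118 μSv.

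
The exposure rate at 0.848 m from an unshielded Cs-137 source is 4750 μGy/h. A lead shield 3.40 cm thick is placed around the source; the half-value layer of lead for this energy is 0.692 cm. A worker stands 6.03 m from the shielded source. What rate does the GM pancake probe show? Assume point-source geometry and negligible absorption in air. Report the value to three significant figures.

Distance alone: 4750 × (0.848/6.03)² = 4750 × 0.01978 = 93.95 μGy/h.
Shield: 3.40/0.692 = 4.913 half-value layers → attenuation 2^(−4.913) = 0.03319.
Combined: 93.95 × 0.03319 = 3.118 μGy/h.

3.12 μGy/h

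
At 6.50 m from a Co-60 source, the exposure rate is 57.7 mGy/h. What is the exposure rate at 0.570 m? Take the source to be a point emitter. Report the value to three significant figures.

7500 mGy/h

Since intensity falls as 1/r², the rate at 0.570 m is
(6.50/0.570)² = 130.0, so 57.7 × 130.0 = 7501 mGy/h.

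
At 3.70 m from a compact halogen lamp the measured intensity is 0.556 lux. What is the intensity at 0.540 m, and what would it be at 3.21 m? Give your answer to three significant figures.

26.1 lux; 0.739 lux

Intensity scales as (d₁/d₂)², so
At 0.540 m: (3.70/0.540)² = 46.95, so 0.556 × 46.95 = 26.10 lux
At 3.21 m: (0.540/3.21)² = 0.02830, so 26.10 × 0.02830 = 0.7386 lux.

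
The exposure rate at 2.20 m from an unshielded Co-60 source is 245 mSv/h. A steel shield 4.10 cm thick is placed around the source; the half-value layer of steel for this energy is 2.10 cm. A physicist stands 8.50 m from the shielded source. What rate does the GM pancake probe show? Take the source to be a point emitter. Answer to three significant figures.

4.24 mSv/h

Distance alone: (2.20/8.50)² = 0.06699, so 245 × 0.06699 = 16.41 mSv/h.
Shield: 4.10/2.10 = 1.952 half-value layers → attenuation 2^(−1.952) = 0.2585.
Combined: 16.41 × 0.2585 = 4.242 mSv/h.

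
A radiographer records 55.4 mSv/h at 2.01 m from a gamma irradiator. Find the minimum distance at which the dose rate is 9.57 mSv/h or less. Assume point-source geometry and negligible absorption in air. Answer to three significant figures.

Intensity scales as (d₁/d₂)², so d₂ = d₁·√(I₁/I₂).
I₁/I₂ = 55.4/9.57 = 5.789, so d₂ = 2.01 × √5.789 = 4.836 m.

4.84 m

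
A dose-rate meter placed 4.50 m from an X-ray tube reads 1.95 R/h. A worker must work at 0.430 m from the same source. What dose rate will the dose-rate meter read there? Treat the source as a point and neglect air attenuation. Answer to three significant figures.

Using I₁d₁² = I₂d₂², scaling from 4.50 m to 0.430 m:
(4.50/0.430)² = 109.5, so 1.95 × 109.5 = 213.5 R/h.

214 R/h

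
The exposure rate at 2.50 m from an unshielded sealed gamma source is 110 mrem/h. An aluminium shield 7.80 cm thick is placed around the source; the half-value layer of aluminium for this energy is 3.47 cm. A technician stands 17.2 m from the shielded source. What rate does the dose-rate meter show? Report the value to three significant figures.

Distance alone: (2.50/17.2)² = 0.02113, so 110 × 0.02113 = 2.324 mrem/h.
Shield: 7.80/3.47 = 2.248 half-value layers → attenuation 2^(−2.248) = 0.2105.
Combined: 2.324 × 0.2105 = 0.4892 mrem/h.

0.489 mrem/h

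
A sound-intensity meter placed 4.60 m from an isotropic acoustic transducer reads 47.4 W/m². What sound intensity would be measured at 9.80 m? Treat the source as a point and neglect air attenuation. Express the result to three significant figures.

10.4 W/m²

By the inverse-square law, scaling from 4.60 m to 9.80 m:
47.4 × (4.60/9.80)² = 47.4 × 0.2203 = 10.44 W/m².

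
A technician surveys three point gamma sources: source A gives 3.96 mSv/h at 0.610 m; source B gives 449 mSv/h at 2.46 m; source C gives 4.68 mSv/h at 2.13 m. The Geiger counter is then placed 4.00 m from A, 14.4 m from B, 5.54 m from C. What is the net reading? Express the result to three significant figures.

Each source contributes Iᵢ·(dᵢ/rᵢ)²; contributions add.
A: 3.96 × (0.610/4.00)² = 0.09209 mSv/h
B: 449 × (2.46/14.4)² = 13.10 mSv/h
C: 4.68 × (2.13/5.54)² = 0.6918 mSv/h
Total = 0.09209 + 13.10 + 0.6918 = 13.88 mSv/h.

13.9 mSv/h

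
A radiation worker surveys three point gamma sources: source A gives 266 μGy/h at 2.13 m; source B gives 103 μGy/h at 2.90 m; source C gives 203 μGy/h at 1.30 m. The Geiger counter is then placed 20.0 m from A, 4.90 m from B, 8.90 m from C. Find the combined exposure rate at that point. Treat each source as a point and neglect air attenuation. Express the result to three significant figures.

43.4 μGy/h

By superposition, sum each source's inverse-square contribution:
A: 266 × (2.13/20.0)² = 3.017 μGy/h
B: 103 × (2.90/4.90)² = 36.08 μGy/h
C: 203 × (1.30/8.90)² = 4.331 μGy/h
Total = 3.017 + 36.08 + 4.331 = 43.43 μGy/h.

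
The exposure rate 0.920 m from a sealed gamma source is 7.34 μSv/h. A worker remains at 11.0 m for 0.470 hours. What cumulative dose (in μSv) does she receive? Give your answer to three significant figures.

Applying the 1/r² law, rate at 11.0 m:
(0.920/11.0)² = 0.006995, so 7.34 × 0.006995 = 0.05134 μSv/h.
Dose = rate × time = 0.05134 μSv/h × 0.4700 h = 0.02413 μSv.

0.0241 μSv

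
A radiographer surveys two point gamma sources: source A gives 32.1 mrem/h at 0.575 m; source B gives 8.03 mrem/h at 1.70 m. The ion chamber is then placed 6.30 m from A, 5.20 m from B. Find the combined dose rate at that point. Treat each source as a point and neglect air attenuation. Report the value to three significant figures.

By superposition, sum each source's inverse-square contribution:
A: 32.1 × (0.575/6.30)² = 0.2674 mrem/h
B: 8.03 × (1.70/5.20)² = 0.8582 mrem/h
Total = 0.2674 + 0.8582 = 1.126 mrem/h.

1.13 mrem/h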